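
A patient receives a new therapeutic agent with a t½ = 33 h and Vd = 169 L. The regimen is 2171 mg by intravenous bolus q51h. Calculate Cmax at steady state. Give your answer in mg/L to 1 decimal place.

19.5 mg/L

Over one 51-h interval, 51/33 ≈ 1.5455 half-lives elapse, leaving f ≈ 0.3426 of each dose.
At steady state, accumulation factor R = 1/(1 − e^(−kτ)) ≈ 1.5211.
Each bolus raises the concentration by D/Vd = 2171/169 ≈ 12.846 mg/L.
Steady-state peak Cmax,ss = C₀·R ≈ 12.846 × 1.5211 ≈ 19.540 mg/L.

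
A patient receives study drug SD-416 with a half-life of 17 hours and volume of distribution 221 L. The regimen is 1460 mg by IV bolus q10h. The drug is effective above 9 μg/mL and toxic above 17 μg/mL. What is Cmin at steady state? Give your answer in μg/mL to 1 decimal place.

13.1 μg/mL

k = ln2/t½ = ln2/17 ≈ 0.040773 h⁻¹; fraction remaining f = e^(−kτ) = e^(−0.040773×10) ≈ 0.6652.
Accumulation ratio R = 1/(1 − f) ≈ 1/0.3348 ≈ 2.9869.
Each bolus raises the concentration by D/Vd = 1460/221 ≈ 6.606 μg/mL.
Cmax,ss = C₀/(1 − f) ≈ 6.606/0.3348 ≈ 19.731 μg/mL.
One interval later, Cmin,ss = Cmax,ss·e^(−kτ) ≈ 19.731 × 0.6652 ≈ 13.125 μg/mL.
Trough 13.1 μg/mL vs MEC 9 μg/mL: adequate.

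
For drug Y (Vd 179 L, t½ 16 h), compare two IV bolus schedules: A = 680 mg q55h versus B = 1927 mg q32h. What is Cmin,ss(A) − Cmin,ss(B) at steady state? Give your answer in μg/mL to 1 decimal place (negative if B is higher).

Regimen A: f = (1/2)^(55/16) ≈ 0.0923; Cmin,ss = (680/179)·f/(1−f) ≈ 0.386 μg/mL.
Regimen B: f = (1/2)^(32/16) ≈ 0.2500; Cmin,ss = (1927/179)·f/(1−f) ≈ 3.588 μg/mL.
Difference ≈ 0.386 − 3.588 ≈ -3.202 μg/mL.

-3.2 μg/mL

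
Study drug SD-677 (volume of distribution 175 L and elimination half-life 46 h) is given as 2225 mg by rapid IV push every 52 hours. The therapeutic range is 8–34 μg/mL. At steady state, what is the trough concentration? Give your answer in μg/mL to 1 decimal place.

k = ln2/t½ = ln2/46 ≈ 0.015068 h⁻¹; fraction remaining f = e^(−kτ) = e^(−0.015068×52) ≈ 0.4568.
Single-dose peak C₀ = D/Vd = 2225/175 ≈ 12.714 μg/mL.
Steady-state trough Cmin,ss = C₀·f/(1−f) ≈ 12.714 × 0.4568/0.5432 ≈ 10.692 μg/mL.
Trough 10.7 μg/mL vs MEC 8 μg/mL: adequate.

10.7 μg/mL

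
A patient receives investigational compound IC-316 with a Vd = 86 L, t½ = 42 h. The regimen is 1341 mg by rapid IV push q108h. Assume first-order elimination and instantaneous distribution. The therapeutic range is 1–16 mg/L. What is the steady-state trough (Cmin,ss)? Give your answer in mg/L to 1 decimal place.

Over one 108-h interval, 108/42 ≈ 2.5714 half-lives elapse, leaving f ≈ 0.1682 of each dose.
At steady state, accumulation factor R = 1/(1 − e^(−kτ)) ≈ 1.2022.
Single-dose peak C₀ = D/Vd = 1341/86 ≈ 15.593 mg/L.
Cmax,ss = C₀/(1 − f) ≈ 15.593/0.8318 ≈ 18.746 mg/L.
One interval later, Cmin,ss = Cmax,ss·e^(−kτ) ≈ 18.746 × 0.1682 ≈ 3.153 mg/L.
Trough 3.2 mg/L vs MEC 1 mg/L: adequate.

3.2 mg/L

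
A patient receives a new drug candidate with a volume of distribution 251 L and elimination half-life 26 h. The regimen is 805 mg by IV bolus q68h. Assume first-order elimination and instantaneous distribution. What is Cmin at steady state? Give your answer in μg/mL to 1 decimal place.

0.6 μg/mL

Over one 68-h interval, 68/26 ≈ 2.6154 half-lives elapse, leaving f ≈ 0.1632 of each dose.
Each bolus raises the concentration by D/Vd = 805/251 ≈ 3.207 μg/mL.
Steady-state trough Cmin,ss = C₀·f/(1−f) ≈ 3.207 × 0.1632/0.8368 ≈ 0.625 μg/mL.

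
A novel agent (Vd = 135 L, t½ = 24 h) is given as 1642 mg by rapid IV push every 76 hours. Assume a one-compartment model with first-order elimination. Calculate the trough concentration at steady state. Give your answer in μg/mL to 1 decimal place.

1.5 μg/mL

k = ln2/t½ = ln2/24 ≈ 0.028881 h⁻¹; fraction remaining f = e^(−kτ) = e^(−0.028881×76) ≈ 0.1114.
At steady state, accumulation factor R = 1/(1 − e^(−kτ)) ≈ 1.1254.
Each bolus raises the concentration by D/Vd = 1642/135 ≈ 12.163 μg/mL.
Steady-state peak Cmax,ss = C₀·R ≈ 12.163 × 1.1254 ≈ 13.688 μg/mL.
One interval later, Cmin,ss = Cmax,ss·e^(−kτ) ≈ 13.688 × 0.1114 ≈ 1.525 μg/mL.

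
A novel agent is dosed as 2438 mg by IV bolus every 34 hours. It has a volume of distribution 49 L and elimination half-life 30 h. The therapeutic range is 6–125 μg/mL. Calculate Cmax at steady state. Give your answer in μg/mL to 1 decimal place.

τ/t½ = 34/30 ≈ 1.1333, so fraction remaining f = (1/2)^(34/30) ≈ 0.4559.
At steady state, accumulation factor R = 1/(1 − e^(−kτ)) ≈ 1.8379.
Single-dose peak C₀ = D/Vd = 2438/49 ≈ 49.755 μg/mL.
Steady-state peak Cmax,ss = C₀·R ≈ 49.755 × 1.8379 ≈ 91.445 μg/mL.
Peak 91.4 μg/mL vs MTC 125 μg/mL: below toxic threshold.

91.4 μg/mL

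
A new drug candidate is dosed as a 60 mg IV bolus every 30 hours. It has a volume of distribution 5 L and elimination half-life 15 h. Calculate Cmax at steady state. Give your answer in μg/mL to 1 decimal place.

16.0 μg/mL

τ = 30 h = 2 half-lives, so f = (1/2)^2 = 0.25.
At steady state, R = 1/(1 − 0.25) = 4/3.
Single-dose peak C₀ = D/Vd = 60/5 = 12 μg/mL.
Steady-state peak Cmax,ss = C₀·R = 12 × 4/3 ≈ 16.000 μg/mL.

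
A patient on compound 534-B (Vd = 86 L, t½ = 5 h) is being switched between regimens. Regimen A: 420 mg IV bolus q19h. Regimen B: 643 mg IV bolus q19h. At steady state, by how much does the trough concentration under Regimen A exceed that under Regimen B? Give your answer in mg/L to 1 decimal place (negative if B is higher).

-0.2 mg/L

Regimen A: f = (1/2)^(19/5) ≈ 0.0718; Cmin,ss = (420/86)·f/(1−f) ≈ 0.378 mg/L.
Regimen B: f = (1/2)^(19/5) ≈ 0.0718; Cmin,ss = (643/86)·f/(1−f) ≈ 0.578 mg/L.
Difference ≈ 0.378 − 0.578 ≈ -0.200 mg/L.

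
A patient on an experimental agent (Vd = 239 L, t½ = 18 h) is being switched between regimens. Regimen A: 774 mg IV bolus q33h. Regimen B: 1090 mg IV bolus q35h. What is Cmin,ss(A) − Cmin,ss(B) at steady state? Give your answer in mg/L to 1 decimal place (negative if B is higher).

-0.3 mg/L

Regimen A: f = (1/2)^(33/18) ≈ 0.2806; Cmin,ss = (774/239)·f/(1−f) ≈ 1.263 mg/L.
Regimen B: f = (1/2)^(35/18) ≈ 0.2598; Cmin,ss = (1090/239)·f/(1−f) ≈ 1.601 mg/L.
Difference ≈ 1.263 − 1.601 ≈ -0.338 mg/L.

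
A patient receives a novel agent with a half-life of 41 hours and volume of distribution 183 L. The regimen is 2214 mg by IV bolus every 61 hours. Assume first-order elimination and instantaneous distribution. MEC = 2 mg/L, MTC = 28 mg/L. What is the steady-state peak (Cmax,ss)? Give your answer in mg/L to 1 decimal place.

18.8 mg/L

τ/t½ = 61/41 ≈ 1.4878, so fraction remaining f = (1/2)^(61/41) ≈ 0.3566.
Accumulation ratio R = 1/(1 − f) ≈ 1/0.6434 ≈ 1.5542.
Each bolus raises the concentration by D/Vd = 2214/183 ≈ 12.098 mg/L.
Steady-state peak Cmax,ss = C₀·R ≈ 12.098 × 1.5542 ≈ 18.803 mg/L.
Peak 18.8 mg/L vs MTC 28 mg/L: below toxic threshold.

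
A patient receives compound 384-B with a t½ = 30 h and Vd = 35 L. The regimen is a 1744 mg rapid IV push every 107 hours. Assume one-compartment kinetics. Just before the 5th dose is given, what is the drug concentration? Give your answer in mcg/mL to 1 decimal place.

4.6 mcg/mL

f = (1/2)^(τ/t½) = (1/2)^(107/30) ≈ 0.0844.
C₀ = D/Vd = 1744/35 ≈ 49.829 mcg/mL.
Before the 5th dose, 4 doses have been given. Superposition: Cmin = C₀·(f + f² + … + f^4).
≈ 49.829 × (0.0844 + 0.0071 + 0.0006 + 0.0001) ≈ 49.829 × 0.0922 ≈ 4.594 mcg/mL.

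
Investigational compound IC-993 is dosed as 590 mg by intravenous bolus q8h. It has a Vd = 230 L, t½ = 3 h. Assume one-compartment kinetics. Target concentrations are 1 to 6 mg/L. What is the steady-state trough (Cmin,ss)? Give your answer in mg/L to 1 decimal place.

Over one 8-h interval, 8/3 ≈ 2.6667 half-lives elapse, leaving f ≈ 0.1575 of each dose.
Single-dose peak C₀ = D/Vd = 590/230 ≈ 2.565 mg/L.
Steady-state trough Cmin,ss = C₀·f/(1−f) ≈ 2.565 × 0.1575/0.8425 ≈ 0.480 mg/L.
Trough 0.5 mg/L vs MEC 1 mg/L: subtherapeutic.

0.5 mg/L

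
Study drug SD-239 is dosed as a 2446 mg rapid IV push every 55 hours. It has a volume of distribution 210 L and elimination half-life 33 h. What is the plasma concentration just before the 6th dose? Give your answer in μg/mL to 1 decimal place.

5.3 μg/mL

f = (1/2)^(τ/t½) = (1/2)^(55/33) ≈ 0.3150.
C₀ = D/Vd = 2446/210 ≈ 11.648 μg/mL.
Before the 6th dose, 5 doses have been given. Superposition: Cmin = C₀·(f + f² + … + f^5).
≈ 11.648 × (0.3150 + 0.0992 + 0.0313 + 0.0098 + 0.0031) ≈ 11.648 × 0.4584 ≈ 5.339 μg/mL.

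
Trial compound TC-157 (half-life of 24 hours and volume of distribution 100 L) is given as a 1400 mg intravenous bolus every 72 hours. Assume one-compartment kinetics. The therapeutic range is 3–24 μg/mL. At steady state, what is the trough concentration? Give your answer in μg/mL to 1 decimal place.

τ = 72 h = 3 half-lives, so f = (1/2)^3 = 0.125.
At steady state, R = 1/(1 − 0.125) = 8/7.
Single-dose peak C₀ = D/Vd = 1400/100 = 14 μg/mL.
Steady-state peak Cmax,ss = C₀·R = 14 × 8/7 ≈ 16.000 μg/mL.
Steady-state trough Cmin,ss = Cmax,ss·f ≈ 16.000 × 0.125 ≈ 2.000 μg/mL.
Trough 2.0 μg/mL vs MEC 3 μg/mL: subtherapeutic.

2.0 μg/mL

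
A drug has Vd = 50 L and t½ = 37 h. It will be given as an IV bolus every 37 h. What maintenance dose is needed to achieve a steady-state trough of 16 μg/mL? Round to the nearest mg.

800 mg

τ/t½ = 37/37 ≈ 1, so f = (1/2)^(37/37) ≈ 0.500000.
Cmin,ss = (D/Vd)·f/(1−f), so D = Cmin,ss·Vd·(1−f)/f.
D = 16 × 50 × (1−f)/f ≈ 16 × 50 × 1.00000 ≈ 800.00 mg.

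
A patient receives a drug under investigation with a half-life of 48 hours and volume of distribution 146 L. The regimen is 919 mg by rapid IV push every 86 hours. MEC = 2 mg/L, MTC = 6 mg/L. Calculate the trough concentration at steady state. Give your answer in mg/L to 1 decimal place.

2.6 mg/L

τ/t½ = 86/48 ≈ 1.7917, so fraction remaining f = (1/2)^(86/48) ≈ 0.2888.
Accumulation ratio R = 1/(1 − f) ≈ 1/0.7112 ≈ 1.4061.
Each bolus raises the concentration by D/Vd = 919/146 ≈ 6.295 mg/L.
Steady-state peak Cmax,ss = C₀·R ≈ 6.295 × 1.4061 ≈ 8.851 mg/L.
Steady-state trough Cmin,ss = Cmax,ss·f ≈ 8.851 × 0.2888 ≈ 2.556 mg/L.
Trough 2.6 mg/L vs MEC 2 mg/L: adequate.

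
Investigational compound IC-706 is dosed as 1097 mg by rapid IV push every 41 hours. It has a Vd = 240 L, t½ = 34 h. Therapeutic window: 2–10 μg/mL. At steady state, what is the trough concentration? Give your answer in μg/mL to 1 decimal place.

3.5 μg/mL

Over one 41-h interval, 41/34 ≈ 1.2059 half-lives elapse, leaving f ≈ 0.4335 of each dose.
Each bolus raises the concentration by D/Vd = 1097/240 ≈ 4.571 μg/mL.
Steady-state trough Cmin,ss = C₀·f/(1−f) ≈ 4.571 × 0.4335/0.5665 ≈ 3.498 μg/mL.
Trough 3.5 μg/mL vs MEC 2 μg/mL: adequate.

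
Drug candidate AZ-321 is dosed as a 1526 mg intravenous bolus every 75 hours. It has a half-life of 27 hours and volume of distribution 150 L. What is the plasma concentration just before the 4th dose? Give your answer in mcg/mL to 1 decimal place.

1.7 mcg/mL

f = (1/2)^(τ/t½) = (1/2)^(75/27) ≈ 0.1458.
C₀ = D/Vd = 1526/150 ≈ 10.173 mcg/mL.
Before the 4th dose, 3 doses have been given. Superposition: Cmin = C₀·(f + f² + … + f^3).
≈ 10.173 × (0.1458 + 0.0213 + 0.0031) ≈ 10.173 × 0.1702 ≈ 1.731 mcg/mL.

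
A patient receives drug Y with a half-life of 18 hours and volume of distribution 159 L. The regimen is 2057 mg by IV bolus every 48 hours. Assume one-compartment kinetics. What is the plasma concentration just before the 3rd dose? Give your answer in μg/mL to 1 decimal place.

f = (1/2)^(τ/t½) = (1/2)^(48/18) ≈ 0.1575.
C₀ = D/Vd = 2057/159 ≈ 12.937 μg/mL.
Before the 3rd dose, 2 doses have been given. Superposition: Cmin = C₀·(f + f²).
≈ 12.937 × (0.1575 + 0.0248) ≈ 12.937 × 0.1823 ≈ 2.358 μg/mL.

2.4 μg/mL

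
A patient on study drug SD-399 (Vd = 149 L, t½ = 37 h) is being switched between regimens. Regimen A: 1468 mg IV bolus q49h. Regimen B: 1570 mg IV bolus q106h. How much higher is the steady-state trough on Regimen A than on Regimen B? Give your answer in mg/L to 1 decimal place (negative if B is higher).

4.9 mg/L

Regimen A: f = (1/2)^(49/37) ≈ 0.3993; Cmin,ss = (1468/149)·f/(1−f) ≈ 6.549 mg/L.
Regimen B: f = (1/2)^(106/37) ≈ 0.1373; Cmin,ss = (1570/149)·f/(1−f) ≈ 1.677 mg/L.
Difference ≈ 6.549 − 1.677 ≈ 4.872 mg/L.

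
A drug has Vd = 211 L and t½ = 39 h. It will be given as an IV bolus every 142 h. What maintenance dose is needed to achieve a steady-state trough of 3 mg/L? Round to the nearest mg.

τ/t½ = 142/39 ≈ 3.641, so f = (1/2)^(142/39) ≈ 0.080157.
Cmin,ss = (D/Vd)·f/(1−f), so D = Cmin,ss·Vd·(1−f)/f.
D = 3 × 211 × (1−f)/f ≈ 3 × 211 × 11.47552 ≈ 7264.00 mg.

7264 mg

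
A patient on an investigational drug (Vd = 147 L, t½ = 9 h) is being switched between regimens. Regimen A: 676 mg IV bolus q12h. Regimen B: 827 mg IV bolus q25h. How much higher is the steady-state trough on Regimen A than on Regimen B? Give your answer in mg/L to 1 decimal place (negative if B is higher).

Regimen A: f = (1/2)^(12/9) ≈ 0.3969; Cmin,ss = (676/147)·f/(1−f) ≈ 3.026 mg/L.
Regimen B: f = (1/2)^(25/9) ≈ 0.1458; Cmin,ss = (827/147)·f/(1−f) ≈ 0.960 mg/L.
Difference ≈ 3.026 − 0.960 ≈ 2.066 mg/L.

2.1 mg/L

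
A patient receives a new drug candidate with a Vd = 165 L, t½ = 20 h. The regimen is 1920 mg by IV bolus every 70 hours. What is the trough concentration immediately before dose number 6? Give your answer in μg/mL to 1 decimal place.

1.1 μg/mL

f = (1/2)^(τ/t½) = (1/2)^(70/20) ≈ 0.0884.
C₀ = D/Vd = 1920/165 ≈ 11.636 μg/mL.
Before the 6th dose, 5 doses have been given. Superposition: Cmin = C₀·(f + f² + … + f^5).
≈ 11.636 × (0.0884 + 0.0078 + 0.0007 + 0.0001 + 0.0000) ≈ 11.636 × 0.0970 ≈ 1.129 μg/mL.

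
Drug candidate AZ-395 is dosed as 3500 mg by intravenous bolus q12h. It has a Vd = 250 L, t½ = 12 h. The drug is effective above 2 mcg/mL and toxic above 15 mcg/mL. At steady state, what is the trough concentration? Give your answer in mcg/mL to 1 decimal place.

τ = 12 h = 1 half-life, so f = (1/2)^1 = 0.5.
Accumulation ratio R = 1/(1 − f) = 1/0.5 = 2/1.
Single-dose peak C₀ = D/Vd = 3500/250 = 14 mcg/mL.
Steady-state peak Cmax,ss = C₀·R = 14 × 2/1 ≈ 28.000 mcg/mL.
Steady-state trough Cmin,ss = Cmax,ss·f ≈ 28.000 × 0.5 ≈ 14.000 mcg/mL.
Trough 14.0 mcg/mL vs MEC 2 mcg/mL: adequate.

14.0 mcg/mL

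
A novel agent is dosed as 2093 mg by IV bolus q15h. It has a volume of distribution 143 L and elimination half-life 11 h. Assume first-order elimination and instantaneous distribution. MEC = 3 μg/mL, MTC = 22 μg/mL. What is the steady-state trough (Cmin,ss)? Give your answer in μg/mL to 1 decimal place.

k = ln2/t½ = ln2/11 ≈ 0.063013 h⁻¹; fraction remaining f = e^(−kτ) = e^(−0.063013×15) ≈ 0.3886.
At steady state, accumulation factor R = 1/(1 − e^(−kτ)) ≈ 1.6356.
Each bolus raises the concentration by D/Vd = 2093/143 ≈ 14.636 μg/mL.
Steady-state peak Cmax,ss = C₀·R ≈ 14.636 × 1.6356 ≈ 23.939 μg/mL.
Steady-state trough Cmin,ss = Cmax,ss·f ≈ 23.939 × 0.3886 ≈ 9.303 μg/mL.
Trough 9.3 μg/mL vs MEC 3 μg/mL: adequate.

9.3 μg/mL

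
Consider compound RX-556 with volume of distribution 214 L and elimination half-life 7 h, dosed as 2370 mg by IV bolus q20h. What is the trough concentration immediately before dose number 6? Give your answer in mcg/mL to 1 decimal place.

f = (1/2)^(τ/t½) = (1/2)^(20/7) ≈ 0.1380.
C₀ = D/Vd = 2370/214 ≈ 11.075 mcg/mL.
Before the 6th dose, 5 doses have been given. Superposition: Cmin = C₀·(f + f² + … + f^5).
≈ 11.075 × (0.1380 + 0.0190 + 0.0026 + 0.0004 + 0.0001) ≈ 11.075 × 0.1601 ≈ 1.773 mcg/mL.

1.8 mcg/mL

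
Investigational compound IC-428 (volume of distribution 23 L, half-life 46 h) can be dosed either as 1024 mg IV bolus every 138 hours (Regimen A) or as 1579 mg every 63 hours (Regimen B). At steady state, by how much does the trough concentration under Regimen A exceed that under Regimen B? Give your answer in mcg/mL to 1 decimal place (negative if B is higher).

-37.0 mcg/mL

Regimen A: f = (1/2)^(138/46) ≈ 0.1250; Cmin,ss = (1024/23)·f/(1−f) ≈ 6.360 mcg/mL.
Regimen B: f = (1/2)^(63/46) ≈ 0.3870; Cmin,ss = (1579/23)·f/(1−f) ≈ 43.342 mcg/mL.
Difference ≈ 6.360 − 43.342 ≈ -36.982 mcg/mL.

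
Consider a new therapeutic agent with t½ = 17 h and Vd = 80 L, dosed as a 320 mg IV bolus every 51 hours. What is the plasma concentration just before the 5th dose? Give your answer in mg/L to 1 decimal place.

0.6 mg/L

f = (1/2)^(τ/t½) = (1/2)^(51/17) ≈ 0.1250.
C₀ = D/Vd = 320/80 ≈ 4.000 mg/L.
Before the 5th dose, 4 doses have been given. Superposition: Cmin = C₀·(f + f² + … + f^4).
≈ 4.000 × (0.1250 + 0.0156 + 0.0020 + 0.0002) ≈ 4.000 × 0.1428 ≈ 0.571 mg/L.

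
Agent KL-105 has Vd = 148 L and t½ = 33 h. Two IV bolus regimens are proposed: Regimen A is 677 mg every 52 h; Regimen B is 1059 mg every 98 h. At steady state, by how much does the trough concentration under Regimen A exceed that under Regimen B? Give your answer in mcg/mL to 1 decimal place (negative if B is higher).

Regimen A: f = (1/2)^(52/33) ≈ 0.3355; Cmin,ss = (677/148)·f/(1−f) ≈ 2.310 mcg/mL.
Regimen B: f = (1/2)^(98/33) ≈ 0.1277; Cmin,ss = (1059/148)·f/(1−f) ≈ 1.048 mcg/mL.
Difference ≈ 2.310 − 1.048 ≈ 1.262 mcg/mL.

1.3 mcg/mL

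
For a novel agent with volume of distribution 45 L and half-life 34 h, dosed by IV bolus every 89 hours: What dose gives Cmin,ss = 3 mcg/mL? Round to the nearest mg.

τ/t½ = 89/34 ≈ 2.6176, so f = (1/2)^(89/34) ≈ 0.162933.
Cmin,ss = (D/Vd)·f/(1−f), so D = Cmin,ss·Vd·(1−f)/f.
D = 3 × 45 × (1−f)/f ≈ 3 × 45 × 5.13749 ≈ 693.56 mg.

694 mg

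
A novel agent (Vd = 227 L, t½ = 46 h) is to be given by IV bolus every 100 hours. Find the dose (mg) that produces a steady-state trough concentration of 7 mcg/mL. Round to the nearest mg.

τ/t½ = 100/46 ≈ 2.1739, so f = (1/2)^(100/46) ≈ 0.221609.
Cmin,ss = (D/Vd)·f/(1−f), so D = Cmin,ss·Vd·(1−f)/f.
D = 7 × 227 × (1−f)/f ≈ 7 × 227 × 3.51245 ≈ 5581.28 mg.

5581 mg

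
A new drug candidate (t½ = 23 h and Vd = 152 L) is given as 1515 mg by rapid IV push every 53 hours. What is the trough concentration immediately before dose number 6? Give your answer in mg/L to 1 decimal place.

f = (1/2)^(τ/t½) = (1/2)^(53/23) ≈ 0.2025.
C₀ = D/Vd = 1515/152 ≈ 9.967 mg/L.
Before the 6th dose, 5 doses have been given. Superposition: Cmin = C₀·(f + f² + … + f^5).
≈ 9.967 × (0.2025 + 0.0410 + 0.0083 + 0.0017 + 0.0003) ≈ 9.967 × 0.2538 ≈ 2.530 mg/L.

2.5 mg/L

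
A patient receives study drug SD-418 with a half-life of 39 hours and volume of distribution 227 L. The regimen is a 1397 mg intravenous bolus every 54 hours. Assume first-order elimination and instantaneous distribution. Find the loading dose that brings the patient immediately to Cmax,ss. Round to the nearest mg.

f = (1/2)^(54/39) ≈ 0.382992; accumulation ratio R = 1/(1−f) ≈ 1.62072.
Loading dose to hit Cmax,ss on first dose: D_load = D_maint·R ≈ 1397 × 1.62072 ≈ 2264.15 mg.

2264 mg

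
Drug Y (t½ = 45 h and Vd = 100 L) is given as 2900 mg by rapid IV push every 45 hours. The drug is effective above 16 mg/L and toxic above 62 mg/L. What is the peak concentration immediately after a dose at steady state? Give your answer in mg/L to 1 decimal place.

τ = 45 h = 1 half-life, so f = (1/2)^1 = 0.5.
Accumulation ratio R = 1/(1 − f) = 1/0.5 = 2/1.
Single-dose peak C₀ = D/Vd = 2900/100 = 29 mg/L.
Steady-state peak Cmax,ss = C₀·R = 29 × 2/1 ≈ 58.000 mg/L.
Peak 58.0 mg/L vs MTC 62 mg/L: below toxic threshold.

58.0 mg/L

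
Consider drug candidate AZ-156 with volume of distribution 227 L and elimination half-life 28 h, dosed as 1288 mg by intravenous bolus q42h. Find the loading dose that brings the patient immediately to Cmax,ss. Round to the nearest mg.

1992 mg

f = (1/2)^(42/28) ≈ 0.353553; accumulation ratio R = 1/(1−f) ≈ 1.54692.
Loading dose to hit Cmax,ss on first dose: D_load = D_maint·R ≈ 1288 × 1.54692 ≈ 1992.43 mg.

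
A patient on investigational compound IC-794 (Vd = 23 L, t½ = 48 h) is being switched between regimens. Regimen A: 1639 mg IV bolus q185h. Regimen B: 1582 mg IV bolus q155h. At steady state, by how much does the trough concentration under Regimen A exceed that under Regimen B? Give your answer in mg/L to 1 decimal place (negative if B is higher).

-2.9 mg/L

Regimen A: f = (1/2)^(185/48) ≈ 0.0691; Cmin,ss = (1639/23)·f/(1−f) ≈ 5.290 mg/L.
Regimen B: f = (1/2)^(155/48) ≈ 0.1066; Cmin,ss = (1582/23)·f/(1−f) ≈ 8.207 mg/L.
Difference ≈ 5.290 − 8.207 ≈ -2.917 mg/L.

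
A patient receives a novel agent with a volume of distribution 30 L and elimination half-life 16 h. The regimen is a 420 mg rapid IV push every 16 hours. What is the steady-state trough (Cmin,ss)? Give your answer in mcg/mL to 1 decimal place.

The dosing interval is 1 half-life, so f = 2^(−1) = 0.5.
Accumulation ratio R = 1/(1 − f) = 1/0.5 = 2/1.
Single-dose peak C₀ = D/Vd = 420/30 = 14 mcg/mL.
Steady-state peak Cmax,ss = C₀·R = 14 × 2/1 ≈ 28.000 mcg/mL.
Steady-state trough Cmin,ss = Cmax,ss·f ≈ 28.000 × 0.5 ≈ 14.000 mcg/mL.

14.0 mcg/mL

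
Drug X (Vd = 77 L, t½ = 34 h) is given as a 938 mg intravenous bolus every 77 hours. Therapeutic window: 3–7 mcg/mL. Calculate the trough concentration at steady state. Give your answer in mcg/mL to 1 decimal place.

3.2 mcg/mL

τ/t½ = 77/34 ≈ 2.2647, so fraction remaining f = (1/2)^(77/34) ≈ 0.2081.
Accumulation ratio R = 1/(1 − f) ≈ 1/0.7919 ≈ 1.2628.
Single-dose peak C₀ = D/Vd = 938/77 ≈ 12.182 mcg/mL.
Steady-state peak Cmax,ss = C₀·R ≈ 12.182 × 1.2628 ≈ 15.383 mcg/mL.
One interval later, Cmin,ss = Cmax,ss·e^(−kτ) ≈ 15.383 × 0.2081 ≈ 3.201 mcg/mL.
Trough 3.2 mcg/mL vs MEC 3 mcg/mL: adequate.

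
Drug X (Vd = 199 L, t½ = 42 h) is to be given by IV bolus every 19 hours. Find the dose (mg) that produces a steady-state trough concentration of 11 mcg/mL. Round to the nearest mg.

τ/t½ = 19/42 ≈ 0.45238, so f = (1/2)^(19/42) ≈ 0.730836.
Cmin,ss = (D/Vd)·f/(1−f), so D = Cmin,ss·Vd·(1−f)/f.
D = 11 × 199 × (1−f)/f ≈ 11 × 199 × 0.36830 ≈ 806.21 mg.

806 mg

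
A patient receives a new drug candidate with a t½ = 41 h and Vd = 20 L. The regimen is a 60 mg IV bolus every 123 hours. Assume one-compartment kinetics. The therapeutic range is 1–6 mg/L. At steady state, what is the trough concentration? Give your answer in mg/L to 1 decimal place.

0.4 mg/L

The dosing interval is 3 half-lives, so f = 2^(−3) = 0.125.
At steady state, R = 1/(1 − 0.125) = 8/7.
Single-dose peak C₀ = D/Vd = 60/20 = 3 mg/L.
Steady-state peak Cmax,ss = C₀·R = 3 × 8/7 ≈ 3.429 mg/L.
Steady-state trough Cmin,ss = Cmax,ss·f ≈ 3.429 × 0.125 ≈ 0.429 mg/L.
Trough 0.4 mg/L vs MEC 1 mg/L: subtherapeutic.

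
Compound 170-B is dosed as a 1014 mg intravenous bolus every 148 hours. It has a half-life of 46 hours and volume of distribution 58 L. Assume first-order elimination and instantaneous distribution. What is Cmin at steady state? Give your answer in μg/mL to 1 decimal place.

2.1 μg/mL

Over one 148-h interval, 148/46 ≈ 3.2174 half-lives elapse, leaving f ≈ 0.1075 of each dose.
Accumulation ratio R = 1/(1 − f) ≈ 1/0.8925 ≈ 1.1204.
Single-dose peak C₀ = D/Vd = 1014/58 ≈ 17.483 μg/mL.
Steady-state peak Cmax,ss = C₀·R ≈ 17.483 × 1.1204 ≈ 19.588 μg/mL.
Steady-state trough Cmin,ss = Cmax,ss·f ≈ 19.588 × 0.1075 ≈ 2.106 μg/mL.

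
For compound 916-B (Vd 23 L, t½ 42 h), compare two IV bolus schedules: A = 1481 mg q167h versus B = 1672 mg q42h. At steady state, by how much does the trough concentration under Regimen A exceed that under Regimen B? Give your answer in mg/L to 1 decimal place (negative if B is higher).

Regimen A: f = (1/2)^(167/42) ≈ 0.0635; Cmin,ss = (1481/23)·f/(1−f) ≈ 4.366 mg/L.
Regimen B: f = (1/2)^(42/42) ≈ 0.5000; Cmin,ss = (1672/23)·f/(1−f) ≈ 72.696 mg/L.
Difference ≈ 4.366 − 72.696 ≈ -68.330 mg/L.

-68.3 mg/L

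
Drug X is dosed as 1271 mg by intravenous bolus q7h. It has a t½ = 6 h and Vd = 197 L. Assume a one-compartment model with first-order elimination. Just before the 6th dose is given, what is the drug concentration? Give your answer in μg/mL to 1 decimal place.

f = (1/2)^(τ/t½) = (1/2)^(7/6) ≈ 0.4454.
C₀ = D/Vd = 1271/197 ≈ 6.452 μg/mL.
Before the 6th dose, 5 doses have been given. Superposition: Cmin = C₀·(f + f² + … + f^5).
≈ 6.452 × (0.4454 + 0.1984 + 0.0884 + 0.0394 + 0.0175) ≈ 6.452 × 0.7891 ≈ 5.091 μg/mL.

5.1 μg/mL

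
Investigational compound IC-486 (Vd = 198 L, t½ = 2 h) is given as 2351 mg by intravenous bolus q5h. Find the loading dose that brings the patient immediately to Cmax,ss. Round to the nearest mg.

2856 mg

f = (1/2)^(5/2) ≈ 0.176777; accumulation ratio R = 1/(1−f) ≈ 1.21474.
Loading dose to hit Cmax,ss on first dose: D_load = D_maint·R ≈ 2351 × 1.21474 ≈ 2855.85 mg.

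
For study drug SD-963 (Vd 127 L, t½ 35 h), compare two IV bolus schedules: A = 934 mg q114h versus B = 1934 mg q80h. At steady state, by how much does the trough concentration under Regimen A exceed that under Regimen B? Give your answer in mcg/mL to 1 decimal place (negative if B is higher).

Regimen A: f = (1/2)^(114/35) ≈ 0.1046; Cmin,ss = (934/127)·f/(1−f) ≈ 0.859 mcg/mL.
Regimen B: f = (1/2)^(80/35) ≈ 0.2051; Cmin,ss = (1934/127)·f/(1−f) ≈ 3.929 mcg/mL.
Difference ≈ 0.859 − 3.929 ≈ -3.070 mcg/mL.

-3.1 mcg/mL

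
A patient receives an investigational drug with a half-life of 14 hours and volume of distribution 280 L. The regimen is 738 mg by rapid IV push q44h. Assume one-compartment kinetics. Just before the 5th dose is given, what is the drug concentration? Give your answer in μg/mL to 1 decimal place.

0.3 μg/mL

f = (1/2)^(τ/t½) = (1/2)^(44/14) ≈ 0.1132.
C₀ = D/Vd = 738/280 ≈ 2.636 μg/mL.
Before the 5th dose, 4 doses have been given. Superposition: Cmin = C₀·(f + f² + … + f^4).
≈ 2.636 × (0.1132 + 0.0128 + 0.0015 + 0.0002) ≈ 2.636 × 0.1277 ≈ 0.337 μg/mL.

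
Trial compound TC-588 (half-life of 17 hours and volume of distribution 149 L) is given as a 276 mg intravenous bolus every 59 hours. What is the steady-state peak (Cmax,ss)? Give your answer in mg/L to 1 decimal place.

τ/t½ = 59/17 ≈ 3.4706, so fraction remaining f = (1/2)^(59/17) ≈ 0.0902.
Accumulation ratio R = 1/(1 − f) ≈ 1/0.9098 ≈ 1.0991.
Single-dose peak C₀ = D/Vd = 276/149 ≈ 1.852 mg/L.
Cmax,ss = C₀/(1 − f) ≈ 1.852/0.9098 ≈ 2.036 mg/L.

2.0 mg/L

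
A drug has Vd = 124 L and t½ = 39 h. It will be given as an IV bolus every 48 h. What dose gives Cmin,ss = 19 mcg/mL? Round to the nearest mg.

τ/t½ = 48/39 ≈ 1.2308, so f = (1/2)^(48/39) ≈ 0.426090.
Cmin,ss = (D/Vd)·f/(1−f), so D = Cmin,ss·Vd·(1−f)/f.
D = 19 × 124 × (1−f)/f ≈ 19 × 124 × 1.34692 ≈ 3173.34 mg.

3173 mg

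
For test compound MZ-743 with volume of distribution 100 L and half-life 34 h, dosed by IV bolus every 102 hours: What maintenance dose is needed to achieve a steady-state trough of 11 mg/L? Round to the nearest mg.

7700 mg

τ/t½ = 102/34 ≈ 3, so f = (1/2)^(102/34) ≈ 0.125000.
Cmin,ss = (D/Vd)·f/(1−f), so D = Cmin,ss·Vd·(1−f)/f.
D = 11 × 100 × (1−f)/f ≈ 11 × 100 × 7.00000 ≈ 7700.00 mg.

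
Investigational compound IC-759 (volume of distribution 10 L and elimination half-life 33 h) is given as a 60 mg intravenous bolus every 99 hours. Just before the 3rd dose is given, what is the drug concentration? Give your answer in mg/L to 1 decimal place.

0.8 mg/L

f = (1/2)^(τ/t½) = (1/2)^(99/33) ≈ 0.1250.
C₀ = D/Vd = 60/10 ≈ 6.000 mg/L.
Before the 3rd dose, 2 doses have been given. Superposition: Cmin = C₀·(f + f²).
≈ 6.000 × (0.1250 + 0.0156) ≈ 6.000 × 0.1406 ≈ 0.844 mg/L.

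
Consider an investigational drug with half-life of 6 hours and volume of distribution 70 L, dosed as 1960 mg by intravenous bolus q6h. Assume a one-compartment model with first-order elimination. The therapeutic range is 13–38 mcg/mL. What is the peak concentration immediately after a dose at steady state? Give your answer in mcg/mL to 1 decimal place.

56.0 mcg/mL

The dosing interval is 1 half-life, so f = 2^(−1) = 0.5.
Accumulation ratio R = 1/(1 − f) = 1/0.5 = 2/1.
Single-dose peak C₀ = D/Vd = 1960/70 = 28 mcg/mL.
Steady-state peak Cmax,ss = C₀·R = 28 × 2/1 ≈ 56.000 mcg/mL.
Peak 56.0 mcg/mL vs MTC 38 mcg/mL: exceeds toxic threshold.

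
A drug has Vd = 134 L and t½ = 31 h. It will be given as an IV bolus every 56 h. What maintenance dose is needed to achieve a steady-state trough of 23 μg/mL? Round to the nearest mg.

7698 mg

τ/t½ = 56/31 ≈ 1.8065, so f = (1/2)^(56/31) ≈ 0.285893.
Cmin,ss = (D/Vd)·f/(1−f), so D = Cmin,ss·Vd·(1−f)/f.
D = 23 × 134 × (1−f)/f ≈ 23 × 134 × 2.49781 ≈ 7698.25 mg.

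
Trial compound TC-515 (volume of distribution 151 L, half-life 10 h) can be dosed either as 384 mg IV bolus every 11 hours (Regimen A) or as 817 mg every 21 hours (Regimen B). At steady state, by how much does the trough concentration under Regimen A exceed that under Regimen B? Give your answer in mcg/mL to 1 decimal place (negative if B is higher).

Regimen A: f = (1/2)^(11/10) ≈ 0.4665; Cmin,ss = (384/151)·f/(1−f) ≈ 2.224 mcg/mL.
Regimen B: f = (1/2)^(21/10) ≈ 0.2333; Cmin,ss = (817/151)·f/(1−f) ≈ 1.646 mcg/mL.
Difference ≈ 2.224 − 1.646 ≈ 0.578 mcg/mL.

0.6 mcg/mL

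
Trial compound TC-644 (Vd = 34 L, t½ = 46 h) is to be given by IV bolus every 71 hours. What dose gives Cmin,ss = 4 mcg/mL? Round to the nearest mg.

260 mg

τ/t½ = 71/46 ≈ 1.5435, so f = (1/2)^(71/46) ≈ 0.343057.
Cmin,ss = (D/Vd)·f/(1−f), so D = Cmin,ss·Vd·(1−f)/f.
D = 4 × 34 × (1−f)/f ≈ 4 × 34 × 1.91497 ≈ 260.44 mg.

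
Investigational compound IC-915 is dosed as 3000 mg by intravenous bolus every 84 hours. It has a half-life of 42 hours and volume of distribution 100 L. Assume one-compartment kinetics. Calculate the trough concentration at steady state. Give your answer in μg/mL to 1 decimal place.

τ = 84 h = 2 half-lives, so f = (1/2)^2 = 0.25.
At steady state, R = 1/(1 − 0.25) = 4/3.
Single-dose peak C₀ = D/Vd = 3000/100 = 30 μg/mL.
Steady-state peak Cmax,ss = C₀·R = 30 × 4/3 ≈ 40.000 μg/mL.
Steady-state trough Cmin,ss = Cmax,ss·f ≈ 40.000 × 0.25 ≈ 10.000 μg/mL.

10.0 μg/mL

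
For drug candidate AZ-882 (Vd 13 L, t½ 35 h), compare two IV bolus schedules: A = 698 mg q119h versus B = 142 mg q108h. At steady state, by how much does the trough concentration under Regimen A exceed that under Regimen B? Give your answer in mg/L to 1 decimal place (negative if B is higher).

Regimen A: f = (1/2)^(119/35) ≈ 0.0947; Cmin,ss = (698/13)·f/(1−f) ≈ 5.617 mg/L.
Regimen B: f = (1/2)^(108/35) ≈ 0.1178; Cmin,ss = (142/13)·f/(1−f) ≈ 1.459 mg/L.
Difference ≈ 5.617 − 1.459 ≈ 4.158 mg/L.

4.2 mg/L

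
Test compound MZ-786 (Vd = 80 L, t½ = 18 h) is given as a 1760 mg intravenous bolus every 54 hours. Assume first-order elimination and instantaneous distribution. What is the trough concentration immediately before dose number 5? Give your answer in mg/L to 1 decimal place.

f = (1/2)^(τ/t½) = (1/2)^(54/18) ≈ 0.1250.
C₀ = D/Vd = 1760/80 ≈ 22.000 mg/L.
Before the 5th dose, 4 doses have been given. Superposition: Cmin = C₀·(f + f² + … + f^4).
≈ 22.000 × (0.1250 + 0.0156 + 0.0020 + 0.0002) ≈ 22.000 × 0.1428 ≈ 3.142 mg/L.

3.1 mg/L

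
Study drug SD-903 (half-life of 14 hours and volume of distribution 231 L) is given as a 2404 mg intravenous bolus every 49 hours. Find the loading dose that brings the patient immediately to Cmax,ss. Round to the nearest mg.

2637 mg

f = (1/2)^(49/14) ≈ 0.088388; accumulation ratio R = 1/(1−f) ≈ 1.09696.
Loading dose to hit Cmax,ss on first dose: D_load = D_maint·R ≈ 2404 × 1.09696 ≈ 2637.09 mg.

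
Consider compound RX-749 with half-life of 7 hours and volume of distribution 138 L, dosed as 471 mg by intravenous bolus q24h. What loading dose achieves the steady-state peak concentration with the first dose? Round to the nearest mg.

519 mg

f = (1/2)^(24/7) ≈ 0.092875; accumulation ratio R = 1/(1−f) ≈ 1.10238.
Loading dose to hit Cmax,ss on first dose: D_load = D_maint·R ≈ 471 × 1.10238 ≈ 519.22 mg.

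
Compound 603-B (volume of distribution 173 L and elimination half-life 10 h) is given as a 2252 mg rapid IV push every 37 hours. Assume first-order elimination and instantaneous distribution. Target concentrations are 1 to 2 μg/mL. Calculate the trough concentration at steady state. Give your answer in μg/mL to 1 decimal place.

1.1 μg/mL

Over one 37-h interval, 37/10 ≈ 3.7 half-lives elapse, leaving f ≈ 0.0769 of each dose.
Accumulation ratio R = 1/(1 − f) ≈ 1/0.9231 ≈ 1.0833.
Each bolus raises the concentration by D/Vd = 2252/173 ≈ 13.017 μg/mL.
Cmax,ss = C₀/(1 − f) ≈ 13.017/0.9231 ≈ 14.101 μg/mL.
One interval later, Cmin,ss = Cmax,ss·e^(−kτ) ≈ 14.101 × 0.0769 ≈ 1.084 μg/mL.
Trough 1.1 μg/mL vs MEC 1 μg/mL: adequate.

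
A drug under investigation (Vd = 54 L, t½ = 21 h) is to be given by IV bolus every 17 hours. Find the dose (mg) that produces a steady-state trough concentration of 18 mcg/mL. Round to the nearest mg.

τ/t½ = 17/21 ≈ 0.80952, so f = (1/2)^(17/21) ≈ 0.570570.
Cmin,ss = (D/Vd)·f/(1−f), so D = Cmin,ss·Vd·(1−f)/f.
D = 18 × 54 × (1−f)/f ≈ 18 × 54 × 0.75263 ≈ 731.56 mg.

732 mg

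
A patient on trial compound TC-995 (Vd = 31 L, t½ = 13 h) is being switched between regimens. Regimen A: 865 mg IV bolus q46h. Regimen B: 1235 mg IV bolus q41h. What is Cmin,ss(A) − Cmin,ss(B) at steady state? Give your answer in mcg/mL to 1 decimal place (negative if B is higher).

-2.4 mcg/mL

Regimen A: f = (1/2)^(46/13) ≈ 0.0861; Cmin,ss = (865/31)·f/(1−f) ≈ 2.629 mcg/mL.
Regimen B: f = (1/2)^(41/13) ≈ 0.1124; Cmin,ss = (1235/31)·f/(1−f) ≈ 5.045 mcg/mL.
Difference ≈ 2.629 − 5.045 ≈ -2.416 mcg/mL.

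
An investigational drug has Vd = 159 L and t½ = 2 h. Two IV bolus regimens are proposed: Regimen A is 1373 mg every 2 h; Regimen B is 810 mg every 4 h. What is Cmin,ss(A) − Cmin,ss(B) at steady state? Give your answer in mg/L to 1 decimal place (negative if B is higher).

6.9 mg/L

Regimen A: f = (1/2)^(2/2) ≈ 0.5000; Cmin,ss = (1373/159)·f/(1−f) ≈ 8.635 mg/L.
Regimen B: f = (1/2)^(4/2) ≈ 0.2500; Cmin,ss = (810/159)·f/(1−f) ≈ 1.698 mg/L.
Difference ≈ 8.635 − 1.698 ≈ 6.937 mg/L.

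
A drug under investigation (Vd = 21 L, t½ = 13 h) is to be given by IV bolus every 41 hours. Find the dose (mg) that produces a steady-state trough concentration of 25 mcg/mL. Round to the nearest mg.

τ/t½ = 41/13 ≈ 3.1538, so f = (1/2)^(41/13) ≈ 0.112356.
Cmin,ss = (D/Vd)·f/(1−f), so D = Cmin,ss·Vd·(1−f)/f.
D = 25 × 21 × (1−f)/f ≈ 25 × 21 × 7.90028 ≈ 4147.65 mg.

4148 mg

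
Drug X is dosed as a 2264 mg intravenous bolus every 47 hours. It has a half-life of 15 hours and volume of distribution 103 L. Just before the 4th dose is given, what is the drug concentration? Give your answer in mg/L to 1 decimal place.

f = (1/2)^(τ/t½) = (1/2)^(47/15) ≈ 0.1140.
C₀ = D/Vd = 2264/103 ≈ 21.981 mg/L.
Before the 4th dose, 3 doses have been given. Superposition: Cmin = C₀·(f + f² + … + f^3).
≈ 21.981 × (0.1140 + 0.0130 + 0.0015) ≈ 21.981 × 0.1285 ≈ 2.825 mg/L.

2.8 mg/L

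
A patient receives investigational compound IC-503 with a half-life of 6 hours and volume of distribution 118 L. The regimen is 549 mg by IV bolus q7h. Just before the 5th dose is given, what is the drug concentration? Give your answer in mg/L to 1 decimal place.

3.6 mg/L

f = (1/2)^(τ/t½) = (1/2)^(7/6) ≈ 0.4454.
C₀ = D/Vd = 549/118 ≈ 4.653 mg/L.
Before the 5th dose, 4 doses have been given. Superposition: Cmin = C₀·(f + f² + … + f^4).
≈ 4.653 × (0.4454 + 0.1984 + 0.0884 + 0.0394) ≈ 4.653 × 0.7716 ≈ 3.590 mg/L.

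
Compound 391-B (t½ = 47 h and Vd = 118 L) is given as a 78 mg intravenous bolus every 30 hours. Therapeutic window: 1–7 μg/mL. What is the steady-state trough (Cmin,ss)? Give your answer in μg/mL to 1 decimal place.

Over one 30-h interval, 30/47 ≈ 0.6383 half-lives elapse, leaving f ≈ 0.6425 of each dose.
Each bolus raises the concentration by D/Vd = 78/118 ≈ 0.661 μg/mL.
Steady-state trough Cmin,ss = C₀·f/(1−f) ≈ 0.661 × 0.6425/0.3575 ≈ 1.188 μg/mL.
Trough 1.2 μg/mL vs MEC 1 μg/mL: adequate.

1.2 μg/mL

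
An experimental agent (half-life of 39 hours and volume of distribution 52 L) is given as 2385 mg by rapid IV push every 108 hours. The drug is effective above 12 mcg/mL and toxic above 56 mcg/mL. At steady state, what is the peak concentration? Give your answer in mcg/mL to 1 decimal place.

Over one 108-h interval, 108/39 ≈ 2.7692 half-lives elapse, leaving f ≈ 0.1467 of each dose.
At steady state, accumulation factor R = 1/(1 − e^(−kτ)) ≈ 1.1719.
Single-dose peak C₀ = D/Vd = 2385/52 ≈ 45.865 mcg/mL.
Steady-state peak Cmax,ss = C₀·R ≈ 45.865 × 1.1719 ≈ 53.749 mcg/mL.
Peak 53.7 mcg/mL vs MTC 56 mcg/mL: below toxic threshold.

53.7 mcg/mL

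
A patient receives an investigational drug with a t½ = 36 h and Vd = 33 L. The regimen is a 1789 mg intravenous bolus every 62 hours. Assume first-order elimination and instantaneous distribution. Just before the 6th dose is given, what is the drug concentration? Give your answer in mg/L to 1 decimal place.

23.5 mg/L

f = (1/2)^(τ/t½) = (1/2)^(62/36) ≈ 0.3031.
C₀ = D/Vd = 1789/33 ≈ 54.212 mg/L.
Before the 6th dose, 5 doses have been given. Superposition: Cmin = C₀·(f + f² + … + f^5).
≈ 54.212 × (0.3031 + 0.0919 + 0.0278 + 0.0084 + 0.0026) ≈ 54.212 × 0.4338 ≈ 23.517 mg/L.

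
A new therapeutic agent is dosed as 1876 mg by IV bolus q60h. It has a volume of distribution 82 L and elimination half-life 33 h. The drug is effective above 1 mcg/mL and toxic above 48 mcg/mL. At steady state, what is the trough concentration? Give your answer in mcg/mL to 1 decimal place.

Over one 60-h interval, 60/33 ≈ 1.8182 half-lives elapse, leaving f ≈ 0.2836 of each dose.
Accumulation ratio R = 1/(1 − f) ≈ 1/0.7164 ≈ 1.3959.
Each bolus raises the concentration by D/Vd = 1876/82 ≈ 22.878 mcg/mL.
Cmax,ss = C₀/(1 − f) ≈ 22.878/0.7164 ≈ 31.935 mcg/mL.
Steady-state trough Cmin,ss = Cmax,ss·f ≈ 31.935 × 0.2836 ≈ 9.057 mcg/mL.
Trough 9.1 mcg/mL vs MEC 1 mcg/mL: adequate.

9.1 mcg/mL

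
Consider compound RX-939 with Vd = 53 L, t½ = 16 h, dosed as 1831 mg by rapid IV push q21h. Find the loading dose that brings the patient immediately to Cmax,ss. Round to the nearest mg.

3065 mg

f = (1/2)^(21/16) ≈ 0.402623; accumulation ratio R = 1/(1−f) ≈ 1.67398.
Loading dose to hit Cmax,ss on first dose: D_load = D_maint·R ≈ 1831 × 1.67398 ≈ 3065.06 mg.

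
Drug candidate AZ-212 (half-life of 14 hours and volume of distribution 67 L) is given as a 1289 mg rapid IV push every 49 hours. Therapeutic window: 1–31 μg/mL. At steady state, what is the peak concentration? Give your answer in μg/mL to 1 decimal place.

21.1 μg/mL

Over one 49-h interval, 49/14 ≈ 3.5 half-lives elapse, leaving f ≈ 0.0884 of each dose.
Accumulation ratio R = 1/(1 − f) ≈ 1/0.9116 ≈ 1.0970.
Each bolus raises the concentration by D/Vd = 1289/67 ≈ 19.239 μg/mL.
Steady-state peak Cmax,ss = C₀·R ≈ 19.239 × 1.0970 ≈ 21.105 μg/mL.
Peak 21.1 μg/mL vs MTC 31 μg/mL: below toxic threshold.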